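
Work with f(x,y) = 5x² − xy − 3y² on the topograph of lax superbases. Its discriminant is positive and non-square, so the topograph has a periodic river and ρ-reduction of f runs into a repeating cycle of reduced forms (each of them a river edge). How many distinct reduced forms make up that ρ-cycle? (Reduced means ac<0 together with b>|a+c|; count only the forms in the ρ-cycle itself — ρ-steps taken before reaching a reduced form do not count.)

D = 61, ⌊√D⌋ = 7
descent: ρ → (-3,7,1)  [lands on river]
river: ρ → (1,7,-3)
river: ρ → (-3,5,3)
river: ρ → (3,7,-1)
river: ρ → (-1,7,3)
river: ρ → (3,5,-3)
ρ-cycle length = 6 (tail of 1 descent step not counted)

6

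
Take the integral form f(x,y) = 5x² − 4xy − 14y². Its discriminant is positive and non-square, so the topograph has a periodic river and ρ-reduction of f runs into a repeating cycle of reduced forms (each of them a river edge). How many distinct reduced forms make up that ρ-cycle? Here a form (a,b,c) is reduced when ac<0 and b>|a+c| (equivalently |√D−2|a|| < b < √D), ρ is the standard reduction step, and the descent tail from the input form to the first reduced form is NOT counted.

D = 296, ⌊√D⌋ = 17
descent: ρ → (-14,4,5)
descent: ρ → (5,16,-2)  [lands on river]
river: ρ → (-2,16,5)
river: ρ → (5,14,-5)
river: ρ → (-5,16,2)
river: ρ → (2,16,-5)
river: ρ → (-5,14,5)
ρ-cycle length = 6 (tail of 2 descent steps not counted)

6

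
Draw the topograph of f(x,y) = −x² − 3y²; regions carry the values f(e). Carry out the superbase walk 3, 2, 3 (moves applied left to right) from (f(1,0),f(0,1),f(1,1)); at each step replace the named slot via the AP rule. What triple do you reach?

start (-1,-3,-4) = (f(1,0),f(0,1),f(1,1))
replace slot 3: 2·((-1)+(-3)) − (-4) = -4 → (-1,-3,-4)
replace slot 2: 2·((-1)+(-4)) − (-3) = -7 → (-1,-7,-4)
replace slot 3: 2·((-1)+(-7)) − (-4) = -12 → (-1,-7,-12)

-1,-7,-12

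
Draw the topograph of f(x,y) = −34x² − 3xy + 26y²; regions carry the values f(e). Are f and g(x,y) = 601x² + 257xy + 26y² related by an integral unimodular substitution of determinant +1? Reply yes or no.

D₁ = 3545, D₂ = 3545
river cycle of f (length 18): (26, 55, -5), (-5, 55, 26), (26, 49, -11), (-11, 39, 46), (46, 53, -4), (-4, 59, 4), (4, 53, -46), (-46, 39, 11), (11, 49, -26), (-26, 55, 5), … (8 more)
river cycle of g (length 18): (26, 55, -5), (-5, 55, 26), (26, 49, -11), (-11, 39, 46), (46, 53, -4), (-4, 59, 4), (4, 53, -46), (-46, 39, 11), (11, 49, -26), (-26, 55, 5), … (8 more)
cycles coincide ⇒ equivalent

yes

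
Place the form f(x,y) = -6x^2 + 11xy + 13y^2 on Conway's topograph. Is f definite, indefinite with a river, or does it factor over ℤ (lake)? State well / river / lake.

D = b²−4ac = 11² − 4·(-6)·13 = 433
D > 0 non-square ⇒ indefinite ⇒ periodic river

river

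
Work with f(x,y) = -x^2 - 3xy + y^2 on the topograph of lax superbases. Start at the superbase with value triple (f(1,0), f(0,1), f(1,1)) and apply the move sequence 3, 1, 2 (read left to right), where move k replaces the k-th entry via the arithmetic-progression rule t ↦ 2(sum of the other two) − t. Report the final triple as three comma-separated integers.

start (-1,1,-3) = (f(1,0),f(0,1),f(1,1))
replace slot 3: 2·((-1)+1) − (-3) = 3 → (-1,1,3)
replace slot 1: 2·(1+3) − (-1) = 9 → (9,1,3)
replace slot 2: 2·(9+3) − 1 = 23 → (9,23,3)

9,23,3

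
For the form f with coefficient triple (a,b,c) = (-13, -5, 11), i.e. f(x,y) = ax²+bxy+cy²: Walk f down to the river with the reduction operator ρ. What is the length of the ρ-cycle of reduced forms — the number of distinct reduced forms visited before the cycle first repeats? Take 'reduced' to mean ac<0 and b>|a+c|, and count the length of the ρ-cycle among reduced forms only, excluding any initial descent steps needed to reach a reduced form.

D = 597, ⌊√D⌋ = 24
descent: ρ → (11,5,-13)  [lands on river]
river: ρ → (-13,21,3)
river: ρ → (3,21,-13)
river: ρ → (-13,5,11)
river: ρ → (11,17,-7)
river: ρ → (-7,11,17)
river: ρ → (17,23,-1)
river: ρ → (-1,23,17)
river: ρ → (17,11,-7)
river: ρ → (-7,17,11)
ρ-cycle length = 10 (tail of 1 descent step not counted)

10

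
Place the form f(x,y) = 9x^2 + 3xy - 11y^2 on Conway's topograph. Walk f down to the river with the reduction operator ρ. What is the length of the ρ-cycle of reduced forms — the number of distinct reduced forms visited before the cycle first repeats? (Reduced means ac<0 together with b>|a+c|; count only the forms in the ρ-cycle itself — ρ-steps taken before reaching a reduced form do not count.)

D = 405, ⌊√D⌋ = 20
river: ρ → (-11,19,1)
river: ρ → (1,19,-11)
river: ρ → (-11,3,9)
river: ρ → (9,15,-5)
river: ρ → (-5,15,9)
river: ρ → (9,3,-11)
ρ-cycle length = 6 (tail of 0 descent steps not counted)

6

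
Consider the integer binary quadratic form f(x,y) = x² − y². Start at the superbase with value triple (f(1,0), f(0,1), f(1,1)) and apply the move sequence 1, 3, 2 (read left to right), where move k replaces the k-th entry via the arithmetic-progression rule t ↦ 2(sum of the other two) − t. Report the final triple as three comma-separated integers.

start (1,-1,0) = (f(1,0),f(0,1),f(1,1))
replace slot 1: 2·((-1)+0) − 1 = -3 → (-3,-1,0)
replace slot 3: 2·((-3)+(-1)) − 0 = -8 → (-3,-1,-8)
replace slot 2: 2·((-3)+(-8)) − (-1) = -21 → (-3,-21,-8)

-3,-21,-8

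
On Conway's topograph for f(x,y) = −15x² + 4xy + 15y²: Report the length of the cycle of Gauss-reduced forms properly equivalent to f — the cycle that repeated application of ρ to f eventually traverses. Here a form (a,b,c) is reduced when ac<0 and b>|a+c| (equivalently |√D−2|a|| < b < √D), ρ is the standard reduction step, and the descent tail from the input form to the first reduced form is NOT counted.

D = 916, ⌊√D⌋ = 30
river: ρ → (15,26,-4)
river: ρ → (-4,30,1)
river: ρ → (1,30,-4)
river: ρ → (-4,26,15)
river: ρ → (15,4,-15)
river: ρ → (-15,26,4)
river: ρ → (4,30,-1)
river: ρ → (-1,30,4)
river: ρ → (4,26,-15)
river: ρ → (-15,4,15)
ρ-cycle length = 10 (tail of 0 descent steps not counted)

10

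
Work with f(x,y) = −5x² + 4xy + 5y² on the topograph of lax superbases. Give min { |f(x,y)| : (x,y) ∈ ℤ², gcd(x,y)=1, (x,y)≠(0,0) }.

river: ρ → (5,6,-4)
river: ρ → (-4,10,1)
river: ρ → (1,10,-4)
river: ρ → (-4,6,5)
river: ρ → (5,4,-5)
river: ρ → (-5,6,4)
river: ρ → (4,10,-1)
river: ρ → (-1,10,4)
river: ρ → (4,6,-5)
river: ρ → (-5,4,5)
closes: descent 0, river 10
min |a| on river = 1

1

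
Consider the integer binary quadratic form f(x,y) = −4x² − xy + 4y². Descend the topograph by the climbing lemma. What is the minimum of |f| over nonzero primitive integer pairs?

descent: ρ → (4,1,-4)  [lands on river]
river: ρ → (-4,7,1)
river: ρ → (1,7,-4)
river: ρ → (-4,1,4)
river: ρ → (4,7,-1)
river: ρ → (-1,7,4)
closes: descent 1, river 6
min |a| on river = 1

1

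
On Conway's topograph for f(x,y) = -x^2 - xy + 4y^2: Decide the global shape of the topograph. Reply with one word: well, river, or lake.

D = b²−4ac = (-1)² − 4·(-1)·4 = 17
D > 0 non-square ⇒ indefinite ⇒ periodic river

river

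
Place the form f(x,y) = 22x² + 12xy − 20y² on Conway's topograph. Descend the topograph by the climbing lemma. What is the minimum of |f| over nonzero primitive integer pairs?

river: ρ → (-20,28,14)
river: ρ → (14,28,-20)
river: ρ → (-20,12,22)
river: ρ → (22,32,-10)
river: ρ → (-10,28,28)
river: ρ → (28,28,-10)
river: ρ → (-10,32,22)
river: ρ → (22,12,-20)
closes: descent 0, river 8
min |a| on river = 10

10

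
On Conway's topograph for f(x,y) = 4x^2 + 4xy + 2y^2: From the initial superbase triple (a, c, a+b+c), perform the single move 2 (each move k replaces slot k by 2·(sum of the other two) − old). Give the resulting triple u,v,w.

start (4,2,10) = (f(1,0),f(0,1),f(1,1))
replace slot 2: 2·(4+10) − 2 = 26 → (4,26,10)

4,26,10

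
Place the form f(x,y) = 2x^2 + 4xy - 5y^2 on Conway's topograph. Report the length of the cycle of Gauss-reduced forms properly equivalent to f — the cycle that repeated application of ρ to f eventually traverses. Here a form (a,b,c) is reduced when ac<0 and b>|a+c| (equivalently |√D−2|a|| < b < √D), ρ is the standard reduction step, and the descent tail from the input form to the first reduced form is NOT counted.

D = 56, ⌊√D⌋ = 7
river: ρ → (-5,6,1)
river: ρ → (1,6,-5)
river: ρ → (-5,4,2)
river: ρ → (2,4,-5)
ρ-cycle length = 4 (tail of 0 descent steps not counted)

4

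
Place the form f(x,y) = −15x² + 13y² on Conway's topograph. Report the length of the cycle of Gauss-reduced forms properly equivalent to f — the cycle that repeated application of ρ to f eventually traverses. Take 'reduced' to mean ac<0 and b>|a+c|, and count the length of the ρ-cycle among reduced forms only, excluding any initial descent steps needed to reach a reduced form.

D = 780, ⌊√D⌋ = 27
descent: ρ → (13,26,-2)  [lands on river]
river: ρ → (-2,26,13)
ρ-cycle length = 2 (tail of 1 descent step not counted)

2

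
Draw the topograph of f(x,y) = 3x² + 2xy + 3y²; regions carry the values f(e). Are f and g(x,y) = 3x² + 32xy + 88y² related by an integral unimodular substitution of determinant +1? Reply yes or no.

D₁ = -32, D₂ = -32
f: reduced (well bottom): (3,2,3) with a≤c, −a<b≤a
g: translate: b→2 (≡32 mod 6), so (3,32,88)→(3,2,3)
g: reduced (well bottom): (3,2,3) with a≤c, −a<b≤a
reduced forms (3, 2, 3) vs (3, 2, 3) ⇒ equivalent

yes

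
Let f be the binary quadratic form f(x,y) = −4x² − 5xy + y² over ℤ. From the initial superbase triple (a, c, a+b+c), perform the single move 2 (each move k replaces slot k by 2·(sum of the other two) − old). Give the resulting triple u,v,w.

start (-4,1,-8) = (f(1,0),f(0,1),f(1,1))
replace slot 2: 2·((-4)+(-8)) − 1 = -25 → (-4,-25,-8)

-4,-25,-8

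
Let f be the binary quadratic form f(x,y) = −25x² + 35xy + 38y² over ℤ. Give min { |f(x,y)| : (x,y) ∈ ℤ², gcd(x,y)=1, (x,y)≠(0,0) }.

river: ρ → (38,41,-22)
river: ρ → (-22,47,32)
river: ρ → (32,17,-37)
river: ρ → (-37,57,12)
river: ρ → (12,63,-22)
river: ρ → (-22,69,3)
river: ρ → (3,69,-22)
river: ρ → (-22,63,12)
river: ρ → (12,57,-37)
river: ρ → (-37,17,32)
river: ρ → (32,47,-22)
river: ρ → (-22,41,38)
river: ρ → (38,35,-25)
river: ρ → (-25,65,8)
river: ρ → (8,63,-33)
river: ρ → (-33,69,2)
river: ρ → (2,67,-67)
river: ρ → (-67,67,2)
river: ρ → (2,69,-33)
river: ρ → (-33,63,8)
river: ρ → (8,65,-25)
river: ρ → (-25,35,38)
closes: descent 0, river 22
min |a| on river = 2

2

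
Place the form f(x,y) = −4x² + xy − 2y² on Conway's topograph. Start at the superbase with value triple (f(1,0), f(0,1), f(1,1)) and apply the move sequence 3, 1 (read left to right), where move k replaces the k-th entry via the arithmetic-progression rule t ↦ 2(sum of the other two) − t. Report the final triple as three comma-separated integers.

start (-4,-2,-5) = (f(1,0),f(0,1),f(1,1))
replace slot 3: 2·((-4)+(-2)) − (-5) = -7 → (-4,-2,-7)
replace slot 1: 2·((-2)+(-7)) − (-4) = -14 → (-14,-2,-7)

-14,-2,-7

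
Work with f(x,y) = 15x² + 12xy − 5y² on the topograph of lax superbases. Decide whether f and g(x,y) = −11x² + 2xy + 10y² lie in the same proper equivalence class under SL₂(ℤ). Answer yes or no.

D₁ = 444, D₂ = 444
river cycle of f (length 6): (-5, 18, 6), (6, 18, -5), (-5, 12, 15), (15, 18, -2), (-2, 18, 15), (15, 12, -5)
river cycle of g (length 6): (10, 18, -3), (-3, 18, 10), (10, 2, -11), (-11, 20, 1), (1, 20, -11), (-11, 2, 10)
cycles differ ⇒ inequivalent

no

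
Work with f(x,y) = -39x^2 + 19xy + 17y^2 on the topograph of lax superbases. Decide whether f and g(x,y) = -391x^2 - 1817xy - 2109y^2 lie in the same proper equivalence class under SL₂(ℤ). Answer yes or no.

D₁ = 3013, D₂ = 3013
river cycle of f (length 18): (17, 49, -9), (-9, 41, 37), (37, 33, -13), (-13, 45, 19), (19, 31, -27), (-27, 23, 23), (23, 23, -27), (-27, 31, 19), (19, 45, -13), (-13, 33, 37), … (8 more)
river cycle of g (length 18): (17, 49, -9), (-9, 41, 37), (37, 33, -13), (-13, 45, 19), (19, 31, -27), (-27, 23, 23), (23, 23, -27), (-27, 31, 19), (19, 45, -13), (-13, 33, 37), … (8 more)
cycles coincide ⇒ equivalent

yes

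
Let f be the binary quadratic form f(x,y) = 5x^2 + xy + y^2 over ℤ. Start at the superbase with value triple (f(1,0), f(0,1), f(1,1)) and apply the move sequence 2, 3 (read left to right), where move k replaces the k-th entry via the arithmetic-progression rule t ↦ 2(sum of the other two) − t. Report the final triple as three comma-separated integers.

start (5,1,7) = (f(1,0),f(0,1),f(1,1))
replace slot 2: 2·(5+7) − 1 = 23 → (5,23,7)
replace slot 3: 2·(5+23) − 7 = 49 → (5,23,49)

5,23,49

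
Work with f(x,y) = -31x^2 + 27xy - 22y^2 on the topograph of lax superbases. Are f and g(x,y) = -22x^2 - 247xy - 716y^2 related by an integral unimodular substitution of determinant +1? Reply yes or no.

D₁ = -1999, D₂ = -1999
f is negative-definite; reduce −f:
−f: flip: (31,-27,22)→(22,27,31)
−f: translate: b→-17 (≡27 mod 44), so (22,27,31)→(22,-17,26)
−f: reduced (well bottom): (22,-17,26) with a≤c, −a<b≤a
flip sign back: reduced form of f is (-22,17,-26)
g is negative-definite; reduce −g:
−g: translate: b→-17 (≡247 mod 44), so (22,247,716)→(22,-17,26)
−g: reduced (well bottom): (22,-17,26) with a≤c, −a<b≤a
flip sign back: reduced form of g is (-22,17,-26)
reduced forms (-22, 17, -26) vs (-22, 17, -26) ⇒ equivalent

yes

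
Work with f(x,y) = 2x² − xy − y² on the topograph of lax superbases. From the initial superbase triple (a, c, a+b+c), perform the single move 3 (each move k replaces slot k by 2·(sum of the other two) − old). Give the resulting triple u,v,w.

start (2,-1,0) = (f(1,0),f(0,1),f(1,1))
replace slot 3: 2·(2+(-1)) − 0 = 2 → (2,-1,2)

2,-1,2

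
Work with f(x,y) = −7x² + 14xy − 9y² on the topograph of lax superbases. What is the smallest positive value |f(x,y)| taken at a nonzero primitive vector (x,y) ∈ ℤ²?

translate: b→0 (≡-14 mod 14), so (7,-14,9)→(7,0,2)
flip: (7,0,2)→(2,0,7)
reduced (well bottom): (2,0,7) with a≤c, −a<b≤a
well minimum |f| = |-2| = 2 (negative-definite)

2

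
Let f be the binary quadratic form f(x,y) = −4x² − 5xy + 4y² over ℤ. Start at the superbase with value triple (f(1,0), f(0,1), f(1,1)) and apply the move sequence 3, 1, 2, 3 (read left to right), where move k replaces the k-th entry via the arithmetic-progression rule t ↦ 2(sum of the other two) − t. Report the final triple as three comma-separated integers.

start (-4,4,-5) = (f(1,0),f(0,1),f(1,1))
replace slot 3: 2·((-4)+4) − (-5) = 5 → (-4,4,5)
replace slot 1: 2·(4+5) − (-4) = 22 → (22,4,5)
replace slot 2: 2·(22+5) − 4 = 50 → (22,50,5)
replace slot 3: 2·(22+50) − 5 = 139 → (22,50,139)

22,50,139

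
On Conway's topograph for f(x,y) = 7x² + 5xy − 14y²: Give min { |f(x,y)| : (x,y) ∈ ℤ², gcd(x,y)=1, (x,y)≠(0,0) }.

descent: ρ → (-14,-5,7)
descent: ρ → (7,19,-2)  [lands on river]
river: ρ → (-2,17,16)
river: ρ → (16,15,-3)
river: ρ → (-3,15,16)
river: ρ → (16,17,-2)
river: ρ → (-2,19,7)
river: ρ → (7,9,-12)
river: ρ → (-12,15,4)
river: ρ → (4,17,-8)
river: ρ → (-8,15,6)
river: ρ → (6,9,-14)
river: ρ → (-14,19,1)
river: ρ → (1,19,-14)
river: ρ → (-14,9,6)
river: ρ → (6,15,-8)
river: ρ → (-8,17,4)
river: ρ → (4,15,-12)
river: ρ → (-12,9,7)
closes: descent 2, river 18
min |a| on river = 1

1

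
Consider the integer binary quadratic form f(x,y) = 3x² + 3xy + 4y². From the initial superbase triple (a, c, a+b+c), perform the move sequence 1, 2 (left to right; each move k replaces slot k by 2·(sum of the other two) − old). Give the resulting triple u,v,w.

start (3,4,10) = (f(1,0),f(0,1),f(1,1))
replace slot 1: 2·(4+10) − 3 = 25 → (25,4,10)
replace slot 2: 2·(25+10) − 4 = 66 → (25,66,10)

25,66,10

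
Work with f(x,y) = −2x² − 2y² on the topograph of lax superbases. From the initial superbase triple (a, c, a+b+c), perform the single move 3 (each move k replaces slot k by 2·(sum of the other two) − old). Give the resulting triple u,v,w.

start (-2,-2,-4) = (f(1,0),f(0,1),f(1,1))
replace slot 3: 2·((-2)+(-2)) − (-4) = -4 → (-2,-2,-4)

-2,-2,-4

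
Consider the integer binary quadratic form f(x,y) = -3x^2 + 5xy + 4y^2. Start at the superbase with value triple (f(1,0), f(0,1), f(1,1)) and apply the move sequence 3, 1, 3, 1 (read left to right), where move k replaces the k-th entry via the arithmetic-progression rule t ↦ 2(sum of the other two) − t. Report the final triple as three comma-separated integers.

start (-3,4,6) = (f(1,0),f(0,1),f(1,1))
replace slot 3: 2·((-3)+4) − 6 = -4 → (-3,4,-4)
replace slot 1: 2·(4+(-4)) − (-3) = 3 → (3,4,-4)
replace slot 3: 2·(3+4) − (-4) = 18 → (3,4,18)
replace slot 1: 2·(4+18) − 3 = 41 → (41,4,18)

41,4,18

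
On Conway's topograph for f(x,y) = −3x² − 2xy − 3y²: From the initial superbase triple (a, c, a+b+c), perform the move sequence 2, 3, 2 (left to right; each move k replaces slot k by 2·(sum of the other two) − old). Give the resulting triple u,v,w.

start (-3,-3,-8) = (f(1,0),f(0,1),f(1,1))
replace slot 2: 2·((-3)+(-8)) − (-3) = -19 → (-3,-19,-8)
replace slot 3: 2·((-3)+(-19)) − (-8) = -36 → (-3,-19,-36)
replace slot 2: 2·((-3)+(-36)) − (-19) = -59 → (-3,-59,-36)

-3,-59,-36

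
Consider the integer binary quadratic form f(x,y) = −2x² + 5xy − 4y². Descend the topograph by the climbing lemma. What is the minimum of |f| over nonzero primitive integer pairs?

translate: b→-1 (≡-5 mod 4), so (2,-5,4)→(2,-1,1)
flip: (2,-1,1)→(1,1,2)
reduced (well bottom): (1,1,2) with a≤c, −a<b≤a
well minimum |f| = |-1| = 1 (negative-definite)

1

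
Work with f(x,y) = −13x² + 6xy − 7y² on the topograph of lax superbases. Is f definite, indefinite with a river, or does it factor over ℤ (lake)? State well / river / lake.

D = b²−4ac = 6² − 4·(-13)·(-7) = -328
D < 0 ⇒ definite ⇒ every region one sign ⇒ single well

well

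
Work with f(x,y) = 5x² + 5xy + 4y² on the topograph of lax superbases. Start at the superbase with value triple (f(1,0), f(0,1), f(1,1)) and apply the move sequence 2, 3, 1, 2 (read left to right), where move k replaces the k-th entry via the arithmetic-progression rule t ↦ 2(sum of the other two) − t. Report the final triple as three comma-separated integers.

start (5,4,14) = (f(1,0),f(0,1),f(1,1))
replace slot 2: 2·(5+14) − 4 = 34 → (5,34,14)
replace slot 3: 2·(5+34) − 14 = 64 → (5,34,64)
replace slot 1: 2·(34+64) − 5 = 191 → (191,34,64)
replace slot 2: 2·(191+64) − 34 = 476 → (191,476,64)

191,476,64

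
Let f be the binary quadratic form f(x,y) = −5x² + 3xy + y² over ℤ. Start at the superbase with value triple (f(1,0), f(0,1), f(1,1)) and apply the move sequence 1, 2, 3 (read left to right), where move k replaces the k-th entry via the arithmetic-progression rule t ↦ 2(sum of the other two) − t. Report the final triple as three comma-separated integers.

start (-5,1,-1) = (f(1,0),f(0,1),f(1,1))
replace slot 1: 2·(1+(-1)) − (-5) = 5 → (5,1,-1)
replace slot 2: 2·(5+(-1)) − 1 = 7 → (5,7,-1)
replace slot 3: 2·(5+7) − (-1) = 25 → (5,7,25)

5,7,25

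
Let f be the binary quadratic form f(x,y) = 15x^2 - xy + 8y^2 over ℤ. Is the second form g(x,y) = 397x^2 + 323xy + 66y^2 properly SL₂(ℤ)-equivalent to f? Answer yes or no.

D₁ = -479, D₂ = -479
f: flip: (15,-1,8)→(8,1,15)
f: reduced (well bottom): (8,1,15) with a≤c, −a<b≤a
g: flip: (397,323,66)→(66,-323,397)
g: translate: b→-59 (≡-323 mod 132), so (66,-323,397)→(66,-59,15)
g: flip: (66,-59,15)→(15,59,66)
g: translate: b→-1 (≡59 mod 30), so (15,59,66)→(15,-1,8)
g: flip: (15,-1,8)→(8,1,15)
g: reduced (well bottom): (8,1,15) with a≤c, −a<b≤a
reduced forms (8, 1, 15) vs (8, 1, 15) ⇒ equivalent

yes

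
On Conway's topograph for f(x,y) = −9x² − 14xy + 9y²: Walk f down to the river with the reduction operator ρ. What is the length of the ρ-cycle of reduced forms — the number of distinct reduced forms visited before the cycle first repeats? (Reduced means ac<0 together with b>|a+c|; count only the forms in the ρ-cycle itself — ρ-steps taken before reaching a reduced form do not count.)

D = 520, ⌊√D⌋ = 22
descent: ρ → (9,14,-9)  [lands on river]
river: ρ → (-9,22,1)
river: ρ → (1,22,-9)
river: ρ → (-9,14,9)
river: ρ → (9,22,-1)
river: ρ → (-1,22,9)
ρ-cycle length = 6 (tail of 1 descent step not counted)

6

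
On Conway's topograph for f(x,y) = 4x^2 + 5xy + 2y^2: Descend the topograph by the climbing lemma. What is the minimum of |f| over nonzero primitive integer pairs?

translate: b→-3 (≡5 mod 8), so (4,5,2)→(4,-3,1)
flip: (4,-3,1)→(1,3,4)
translate: b→1 (≡3 mod 2), so (1,3,4)→(1,1,2)
reduced (well bottom): (1,1,2) with a≤c, −a<b≤a
well minimum = a = 1

1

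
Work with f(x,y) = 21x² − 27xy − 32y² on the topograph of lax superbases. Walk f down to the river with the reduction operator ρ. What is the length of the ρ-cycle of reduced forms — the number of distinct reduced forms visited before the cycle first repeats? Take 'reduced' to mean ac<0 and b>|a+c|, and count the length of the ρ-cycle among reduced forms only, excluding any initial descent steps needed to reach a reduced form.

D = 3417, ⌊√D⌋ = 58
descent: ρ → (-32,27,21)  [lands on river]
river: ρ → (21,57,-2)
river: ρ → (-2,55,49)
river: ρ → (49,43,-8)
river: ρ → (-8,53,19)
river: ρ → (19,23,-38)
river: ρ → (-38,53,4)
river: ρ → (4,51,-51)
river: ρ → (-51,51,4)
river: ρ → (4,53,-38)
river: ρ → (-38,23,19)
river: ρ → (19,53,-8)
river: ρ → (-8,43,49)
river: ρ → (49,55,-2)
river: ρ → (-2,57,21)
river: ρ → (21,27,-32)
river: ρ → (-32,37,16)
river: ρ → (16,27,-42)
river: ρ → (-42,57,1)
river: ρ → (1,57,-42)
river: ρ → (-42,27,16)
river: ρ → (16,37,-32)
ρ-cycle length = 22 (tail of 1 descent step not counted)

22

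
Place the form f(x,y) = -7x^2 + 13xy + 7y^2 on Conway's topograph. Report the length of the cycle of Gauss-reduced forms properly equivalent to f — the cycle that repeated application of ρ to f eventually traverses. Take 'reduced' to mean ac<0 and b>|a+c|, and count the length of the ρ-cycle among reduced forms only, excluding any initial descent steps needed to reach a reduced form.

D = 365, ⌊√D⌋ = 19
river: ρ → (7,15,-5)
river: ρ → (-5,15,7)
river: ρ → (7,13,-7)
river: ρ → (-7,15,5)
river: ρ → (5,15,-7)
river: ρ → (-7,13,7)
ρ-cycle length = 6 (tail of 0 descent steps not counted)

6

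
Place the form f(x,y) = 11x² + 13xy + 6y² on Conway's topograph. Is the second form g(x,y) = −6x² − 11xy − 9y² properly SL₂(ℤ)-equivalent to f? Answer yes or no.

D₁ = -95, D₂ = -95
f: translate: b→-9 (≡13 mod 22), so (11,13,6)→(11,-9,4)
f: flip: (11,-9,4)→(4,9,11)
f: translate: b→1 (≡9 mod 8), so (4,9,11)→(4,1,6)
f: reduced (well bottom): (4,1,6) with a≤c, −a<b≤a
g is negative-definite; reduce −g:
−g: translate: b→-1 (≡11 mod 12), so (6,11,9)→(6,-1,4)
−g: flip: (6,-1,4)→(4,1,6)
−g: reduced (well bottom): (4,1,6) with a≤c, −a<b≤a
flip sign back: reduced form of g is (-4,-1,-6)
reduced forms (4, 1, 6) vs (-4, -1, -6) ⇒ inequivalent

no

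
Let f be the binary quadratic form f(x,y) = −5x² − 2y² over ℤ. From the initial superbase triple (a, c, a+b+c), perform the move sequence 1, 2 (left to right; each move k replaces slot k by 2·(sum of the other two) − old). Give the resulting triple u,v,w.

start (-5,-2,-7) = (f(1,0),f(0,1),f(1,1))
replace slot 1: 2·((-2)+(-7)) − (-5) = -13 → (-13,-2,-7)
replace slot 2: 2·((-13)+(-7)) − (-2) = -38 → (-13,-38,-7)

-13,-38,-7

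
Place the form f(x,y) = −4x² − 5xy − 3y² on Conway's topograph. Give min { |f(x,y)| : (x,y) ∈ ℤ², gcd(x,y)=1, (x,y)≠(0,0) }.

translate: b→-3 (≡5 mod 8), so (4,5,3)→(4,-3,2)
flip: (4,-3,2)→(2,3,4)
translate: b→-1 (≡3 mod 4), so (2,3,4)→(2,-1,3)
reduced (well bottom): (2,-1,3) with a≤c, −a<b≤a
well minimum |f| = |-2| = 2 (negative-definite)

2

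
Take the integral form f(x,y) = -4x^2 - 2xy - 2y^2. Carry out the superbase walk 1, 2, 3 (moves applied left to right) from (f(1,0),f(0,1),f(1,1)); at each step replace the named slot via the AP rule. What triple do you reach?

start (-4,-2,-8) = (f(1,0),f(0,1),f(1,1))
replace slot 1: 2·((-2)+(-8)) − (-4) = -16 → (-16,-2,-8)
replace slot 2: 2·((-16)+(-8)) − (-2) = -46 → (-16,-46,-8)
replace slot 3: 2·((-16)+(-46)) − (-8) = -116 → (-16,-46,-116)

-16,-46,-116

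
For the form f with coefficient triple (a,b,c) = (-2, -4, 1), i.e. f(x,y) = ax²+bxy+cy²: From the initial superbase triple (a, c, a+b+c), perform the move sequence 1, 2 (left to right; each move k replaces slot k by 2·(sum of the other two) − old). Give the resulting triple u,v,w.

start (-2,1,-5) = (f(1,0),f(0,1),f(1,1))
replace slot 1: 2·(1+(-5)) − (-2) = -6 → (-6,1,-5)
replace slot 2: 2·((-6)+(-5)) − 1 = -23 → (-6,-23,-5)

-6,-23,-5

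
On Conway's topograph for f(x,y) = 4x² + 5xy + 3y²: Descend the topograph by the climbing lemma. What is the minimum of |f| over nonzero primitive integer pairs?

translate: b→-3 (≡5 mod 8), so (4,5,3)→(4,-3,2)
flip: (4,-3,2)→(2,3,4)
translate: b→-1 (≡3 mod 4), so (2,3,4)→(2,-1,3)
reduced (well bottom): (2,-1,3) with a≤c, −a<b≤a
well minimum = a = 2

2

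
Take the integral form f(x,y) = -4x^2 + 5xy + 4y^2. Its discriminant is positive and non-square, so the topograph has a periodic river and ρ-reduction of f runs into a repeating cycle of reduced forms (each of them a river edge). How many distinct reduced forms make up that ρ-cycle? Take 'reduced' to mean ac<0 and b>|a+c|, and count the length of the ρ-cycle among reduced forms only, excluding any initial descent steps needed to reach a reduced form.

D = 89, ⌊√D⌋ = 9
river: ρ → (4,3,-5)
river: ρ → (-5,7,2)
river: ρ → (2,9,-1)
river: ρ → (-1,9,2)
river: ρ → (2,7,-5)
river: ρ → (-5,3,4)
river: ρ → (4,5,-4)
river: ρ → (-4,3,5)
river: ρ → (5,7,-2)
river: ρ → (-2,9,1)
river: ρ → (1,9,-2)
river: ρ → (-2,7,5)
river: ρ → (5,3,-4)
river: ρ → (-4,5,4)
ρ-cycle length = 14 (tail of 0 descent steps not counted)

14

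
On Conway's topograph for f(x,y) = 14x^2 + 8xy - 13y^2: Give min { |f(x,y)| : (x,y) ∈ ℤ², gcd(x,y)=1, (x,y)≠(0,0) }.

river: ρ → (-13,18,9)
river: ρ → (9,18,-13)
river: ρ → (-13,8,14)
river: ρ → (14,20,-7)
river: ρ → (-7,22,11)
river: ρ → (11,22,-7)
river: ρ → (-7,20,14)
river: ρ → (14,8,-13)
closes: descent 0, river 8
min |a| on river = 7

7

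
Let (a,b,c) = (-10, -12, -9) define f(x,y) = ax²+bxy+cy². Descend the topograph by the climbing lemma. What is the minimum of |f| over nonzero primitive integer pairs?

translate: b→-8 (≡12 mod 20), so (10,12,9)→(10,-8,7)
flip: (10,-8,7)→(7,8,10)
translate: b→-6 (≡8 mod 14), so (7,8,10)→(7,-6,9)
reduced (well bottom): (7,-6,9) with a≤c, −a<b≤a
well minimum |f| = |-7| = 7 (negative-definite)

7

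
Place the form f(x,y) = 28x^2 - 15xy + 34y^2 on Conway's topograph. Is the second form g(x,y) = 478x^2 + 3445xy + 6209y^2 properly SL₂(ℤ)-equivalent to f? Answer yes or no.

D₁ = -3583, D₂ = -3583
f: reduced (well bottom): (28,-15,34) with a≤c, −a<b≤a
g: translate: b→-379 (≡3445 mod 956), so (478,3445,6209)→(478,-379,77)
g: flip: (478,-379,77)→(77,379,478)
g: translate: b→71 (≡379 mod 154), so (77,379,478)→(77,71,28)
g: flip: (77,71,28)→(28,-71,77)
g: translate: b→-15 (≡-71 mod 56), so (28,-71,77)→(28,-15,34)
g: reduced (well bottom): (28,-15,34) with a≤c, −a<b≤a
reduced forms (28, -15, 34) vs (28, -15, 34) ⇒ equivalent

yes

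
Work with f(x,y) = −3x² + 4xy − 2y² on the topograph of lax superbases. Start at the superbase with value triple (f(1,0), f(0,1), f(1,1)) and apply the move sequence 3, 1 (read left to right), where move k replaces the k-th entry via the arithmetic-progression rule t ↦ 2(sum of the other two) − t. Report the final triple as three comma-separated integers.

start (-3,-2,-1) = (f(1,0),f(0,1),f(1,1))
replace slot 3: 2·((-3)+(-2)) − (-1) = -9 → (-3,-2,-9)
replace slot 1: 2·((-2)+(-9)) − (-3) = -19 → (-19,-2,-9)

-19,-2,-9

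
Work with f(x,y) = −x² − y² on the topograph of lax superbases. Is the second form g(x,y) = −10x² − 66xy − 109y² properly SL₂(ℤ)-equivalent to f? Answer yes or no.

D₁ = -4, D₂ = -4
f is negative-definite; reduce −f:
−f: reduced (well bottom): (1,0,1) with a≤c, −a<b≤a
flip sign back: reduced form of f is (-1,0,-1)
g is negative-definite; reduce −g:
−g: translate: b→6 (≡66 mod 20), so (10,66,109)→(10,6,1)
−g: flip: (10,6,1)→(1,-6,10)
−g: translate: b→0 (≡-6 mod 2), so (1,-6,10)→(1,0,1)
−g: reduced (well bottom): (1,0,1) with a≤c, −a<b≤a
flip sign back: reduced form of g is (-1,0,-1)
reduced forms (-1, 0, -1) vs (-1, 0, -1) ⇒ equivalent

yes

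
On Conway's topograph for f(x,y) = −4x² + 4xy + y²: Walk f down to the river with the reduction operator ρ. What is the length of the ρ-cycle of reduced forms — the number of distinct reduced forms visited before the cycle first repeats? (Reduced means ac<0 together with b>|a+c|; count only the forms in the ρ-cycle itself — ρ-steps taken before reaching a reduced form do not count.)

D = 32, ⌊√D⌋ = 5
river: ρ → (1,4,-4)
river: ρ → (-4,4,1)
ρ-cycle length = 2 (tail of 0 descent steps not counted)

2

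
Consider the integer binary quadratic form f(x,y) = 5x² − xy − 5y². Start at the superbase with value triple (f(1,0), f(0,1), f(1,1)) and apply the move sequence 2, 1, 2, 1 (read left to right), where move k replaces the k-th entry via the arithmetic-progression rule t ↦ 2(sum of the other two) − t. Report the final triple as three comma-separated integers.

start (5,-5,-1) = (f(1,0),f(0,1),f(1,1))
replace slot 2: 2·(5+(-1)) − (-5) = 13 → (5,13,-1)
replace slot 1: 2·(13+(-1)) − 5 = 19 → (19,13,-1)
replace slot 2: 2·(19+(-1)) − 13 = 23 → (19,23,-1)
replace slot 1: 2·(23+(-1)) − 19 = 25 → (25,23,-1)

25,23,-1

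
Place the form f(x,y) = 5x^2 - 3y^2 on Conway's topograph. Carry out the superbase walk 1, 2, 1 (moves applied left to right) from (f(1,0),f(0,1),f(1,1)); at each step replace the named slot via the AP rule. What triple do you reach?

start (5,-3,2) = (f(1,0),f(0,1),f(1,1))
replace slot 1: 2·((-3)+2) − 5 = -7 → (-7,-3,2)
replace slot 2: 2·((-7)+2) − (-3) = -7 → (-7,-7,2)
replace slot 1: 2·((-7)+2) − (-7) = -3 → (-3,-7,2)

-3,-7,2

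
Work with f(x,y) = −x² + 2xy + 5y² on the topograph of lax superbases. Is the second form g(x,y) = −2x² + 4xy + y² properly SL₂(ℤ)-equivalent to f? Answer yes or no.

D₁ = 24, D₂ = 24
river cycle of f (length 2): (-1, 4, 2), (2, 4, -1)
river cycle of g (length 2): (1, 4, -2), (-2, 4, 1)
cycles differ ⇒ inequivalent

no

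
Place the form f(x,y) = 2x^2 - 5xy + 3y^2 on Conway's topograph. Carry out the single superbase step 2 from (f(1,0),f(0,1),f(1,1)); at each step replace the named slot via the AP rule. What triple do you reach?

start (2,3,0) = (f(1,0),f(0,1),f(1,1))
replace slot 2: 2·(2+0) − 3 = 1 → (2,1,0)

2,1,0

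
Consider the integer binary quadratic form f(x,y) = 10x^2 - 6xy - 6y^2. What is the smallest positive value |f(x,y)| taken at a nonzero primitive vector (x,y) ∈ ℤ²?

descent: ρ → (-6,6,10)  [lands on river]
river: ρ → (10,14,-2)
river: ρ → (-2,14,10)
river: ρ → (10,6,-6)
closes: descent 1, river 4
min |a| on river = 2

2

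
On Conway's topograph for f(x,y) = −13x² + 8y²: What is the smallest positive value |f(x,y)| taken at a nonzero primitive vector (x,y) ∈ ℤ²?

descent: ρ → (8,16,-5)  [lands on river]
river: ρ → (-5,14,11)
river: ρ → (11,8,-8)
river: ρ → (-8,8,11)
river: ρ → (11,14,-5)
river: ρ → (-5,16,8)
closes: descent 1, river 6
min |a| on river = 5

5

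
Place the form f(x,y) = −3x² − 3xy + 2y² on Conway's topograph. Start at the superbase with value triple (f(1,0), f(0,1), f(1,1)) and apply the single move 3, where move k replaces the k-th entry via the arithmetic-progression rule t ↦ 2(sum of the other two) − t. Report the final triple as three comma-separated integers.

start (-3,2,-4) = (f(1,0),f(0,1),f(1,1))
replace slot 3: 2·((-3)+2) − (-4) = 2 → (-3,2,2)

-3,2,2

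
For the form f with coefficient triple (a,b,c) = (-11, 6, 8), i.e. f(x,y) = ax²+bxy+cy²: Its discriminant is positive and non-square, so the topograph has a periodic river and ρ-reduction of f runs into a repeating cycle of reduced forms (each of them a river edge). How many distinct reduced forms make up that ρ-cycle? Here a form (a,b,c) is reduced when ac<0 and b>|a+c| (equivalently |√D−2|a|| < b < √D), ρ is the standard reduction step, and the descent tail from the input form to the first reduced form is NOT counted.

D = 388, ⌊√D⌋ = 19
river: ρ → (8,10,-9)
river: ρ → (-9,8,9)
river: ρ → (9,10,-8)
river: ρ → (-8,6,11)
river: ρ → (11,16,-3)
river: ρ → (-3,14,16)
river: ρ → (16,18,-1)
river: ρ → (-1,18,16)
river: ρ → (16,14,-3)
river: ρ → (-3,16,11)
river: ρ → (11,6,-8)
river: ρ → (-8,10,9)
river: ρ → (9,8,-9)
river: ρ → (-9,10,8)
river: ρ → (8,6,-11)
river: ρ → (-11,16,3)
river: ρ → (3,14,-16)
river: ρ → (-16,18,1)
river: ρ → (1,18,-16)
river: ρ → (-16,14,3)
river: ρ → (3,16,-11)
river: ρ → (-11,6,8)
ρ-cycle length = 22 (tail of 0 descent steps not counted)

22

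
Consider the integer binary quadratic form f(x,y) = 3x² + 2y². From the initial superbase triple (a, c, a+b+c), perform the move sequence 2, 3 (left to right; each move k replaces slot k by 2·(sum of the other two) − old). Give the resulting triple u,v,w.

start (3,2,5) = (f(1,0),f(0,1),f(1,1))
replace slot 2: 2·(3+5) − 2 = 14 → (3,14,5)
replace slot 3: 2·(3+14) − 5 = 29 → (3,14,29)

3,14,29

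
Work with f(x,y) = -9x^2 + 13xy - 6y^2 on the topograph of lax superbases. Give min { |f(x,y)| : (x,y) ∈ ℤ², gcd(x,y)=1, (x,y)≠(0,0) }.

translate: b→5 (≡-13 mod 18), so (9,-13,6)→(9,5,2)
flip: (9,5,2)→(2,-5,9)
translate: b→-1 (≡-5 mod 4), so (2,-5,9)→(2,-1,6)
reduced (well bottom): (2,-1,6) with a≤c, −a<b≤a
well minimum |f| = |-2| = 2 (negative-definite)

2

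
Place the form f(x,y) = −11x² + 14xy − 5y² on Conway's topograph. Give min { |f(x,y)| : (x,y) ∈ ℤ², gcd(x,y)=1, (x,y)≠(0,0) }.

translate: b→8 (≡-14 mod 22), so (11,-14,5)→(11,8,2)
flip: (11,8,2)→(2,-8,11)
translate: b→0 (≡-8 mod 4), so (2,-8,11)→(2,0,3)
reduced (well bottom): (2,0,3) with a≤c, −a<b≤a
well minimum |f| = |-2| = 2 (negative-definite)

2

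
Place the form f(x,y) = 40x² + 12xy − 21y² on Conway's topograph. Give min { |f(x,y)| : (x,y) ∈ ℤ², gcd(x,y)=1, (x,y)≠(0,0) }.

descent: ρ → (-21,30,31)  [lands on river]
river: ρ → (31,32,-20)
river: ρ → (-20,48,15)
river: ρ → (15,42,-29)
river: ρ → (-29,16,28)
river: ρ → (28,40,-17)
river: ρ → (-17,28,40)
river: ρ → (40,52,-5)
river: ρ → (-5,58,7)
river: ρ → (7,54,-21)
closes: descent 1, river 10
min |a| on river = 5

5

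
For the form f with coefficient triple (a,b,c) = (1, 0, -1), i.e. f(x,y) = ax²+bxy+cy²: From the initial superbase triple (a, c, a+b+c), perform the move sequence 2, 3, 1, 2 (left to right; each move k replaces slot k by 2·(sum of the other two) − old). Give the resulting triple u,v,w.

start (1,-1,0) = (f(1,0),f(0,1),f(1,1))
replace slot 2: 2·(1+0) − (-1) = 3 → (1,3,0)
replace slot 3: 2·(1+3) − 0 = 8 → (1,3,8)
replace slot 1: 2·(3+8) − 1 = 21 → (21,3,8)
replace slot 2: 2·(21+8) − 3 = 55 → (21,55,8)

21,55,8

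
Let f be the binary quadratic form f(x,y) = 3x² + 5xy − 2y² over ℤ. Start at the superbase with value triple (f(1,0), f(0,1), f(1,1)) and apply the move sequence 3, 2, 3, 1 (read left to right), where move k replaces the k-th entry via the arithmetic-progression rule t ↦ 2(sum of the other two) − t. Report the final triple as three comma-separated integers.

start (3,-2,6) = (f(1,0),f(0,1),f(1,1))
replace slot 3: 2·(3+(-2)) − 6 = -4 → (3,-2,-4)
replace slot 2: 2·(3+(-4)) − (-2) = 0 → (3,0,-4)
replace slot 3: 2·(3+0) − (-4) = 10 → (3,0,10)
replace slot 1: 2·(0+10) − 3 = 17 → (17,0,10)

17,0,10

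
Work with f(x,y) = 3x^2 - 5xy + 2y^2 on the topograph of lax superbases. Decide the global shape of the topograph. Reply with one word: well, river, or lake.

D = b²−4ac = (-5)² − 4·3·2 = 1
D = 1² is a perfect square ⇒ form factors over ℤ ⇒ lakes

lake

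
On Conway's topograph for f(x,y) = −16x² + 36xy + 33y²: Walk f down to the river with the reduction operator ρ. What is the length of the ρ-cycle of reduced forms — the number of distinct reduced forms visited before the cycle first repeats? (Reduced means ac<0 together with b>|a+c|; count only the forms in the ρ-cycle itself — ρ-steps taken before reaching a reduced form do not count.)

D = 3408, ⌊√D⌋ = 58
river: ρ → (33,30,-19)
river: ρ → (-19,46,17)
river: ρ → (17,56,-4)
river: ρ → (-4,56,17)
river: ρ → (17,46,-19)
river: ρ → (-19,30,33)
river: ρ → (33,36,-16)
river: ρ → (-16,28,41)
river: ρ → (41,54,-3)
river: ρ → (-3,54,41)
river: ρ → (41,28,-16)
river: ρ → (-16,36,33)
ρ-cycle length = 12 (tail of 0 descent steps not counted)

12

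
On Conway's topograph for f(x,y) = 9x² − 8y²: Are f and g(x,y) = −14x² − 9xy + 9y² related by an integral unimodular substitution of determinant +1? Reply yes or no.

D₁ = 288, D₂ = 585
discriminants differ ⇒ not SL₂(ℤ)-equivalent

no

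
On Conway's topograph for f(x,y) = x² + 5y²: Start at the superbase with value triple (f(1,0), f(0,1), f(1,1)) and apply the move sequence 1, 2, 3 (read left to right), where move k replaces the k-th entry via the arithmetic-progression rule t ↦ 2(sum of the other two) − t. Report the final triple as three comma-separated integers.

start (1,5,6) = (f(1,0),f(0,1),f(1,1))
replace slot 1: 2·(5+6) − 1 = 21 → (21,5,6)
replace slot 2: 2·(21+6) − 5 = 49 → (21,49,6)
replace slot 3: 2·(21+49) − 6 = 134 → (21,49,134)

21,49,134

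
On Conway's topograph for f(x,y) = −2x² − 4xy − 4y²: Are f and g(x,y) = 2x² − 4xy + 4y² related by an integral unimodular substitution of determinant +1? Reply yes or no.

D₁ = -16, D₂ = -16
f is negative-definite; reduce −f:
−f: translate: b→0 (≡4 mod 4), so (2,4,4)→(2,0,2)
−f: reduced (well bottom): (2,0,2) with a≤c, −a<b≤a
flip sign back: reduced form of f is (-2,0,-2)
g: translate: b→0 (≡-4 mod 4), so (2,-4,4)→(2,0,2)
g: reduced (well bottom): (2,0,2) with a≤c, −a<b≤a
reduced forms (-2, 0, -2) vs (2, 0, 2) ⇒ inequivalent

no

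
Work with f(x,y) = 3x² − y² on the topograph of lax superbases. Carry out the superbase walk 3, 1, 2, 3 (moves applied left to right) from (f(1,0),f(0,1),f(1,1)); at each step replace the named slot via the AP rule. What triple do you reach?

start (3,-1,2) = (f(1,0),f(0,1),f(1,1))
replace slot 3: 2·(3+(-1)) − 2 = 2 → (3,-1,2)
replace slot 1: 2·((-1)+2) − 3 = -1 → (-1,-1,2)
replace slot 2: 2·((-1)+2) − (-1) = 3 → (-1,3,2)
replace slot 3: 2·((-1)+3) − 2 = 2 → (-1,3,2)

-1,3,2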